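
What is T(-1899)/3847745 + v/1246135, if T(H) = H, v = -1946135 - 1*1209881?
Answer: -220834748987/87178358465 ≈ -2.5331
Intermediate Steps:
v = -3156016 (v = -1946135 - 1209881 = -3156016)
T(-1899)/3847745 + v/1246135 = -1899/3847745 - 3156016/1246135 = -220834748987/87178358465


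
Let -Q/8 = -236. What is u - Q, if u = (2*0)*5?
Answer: -1888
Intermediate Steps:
Q = 1888 (Q = -8*(-236) = 1888)
u = 0 (u = 0*5 = 0)
u - Q = 0 - 1*1888 = 0 - 1888 = -1888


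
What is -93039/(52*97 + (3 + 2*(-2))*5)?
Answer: -93039/5039 ≈ -18.464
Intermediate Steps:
-93039/(52*97 + (3 + 2*(-2))*5) = -93039/(5044 + (3 - 4)*5) = -93039/(5044 - 1*5) = -93039/(5044 - 5) = -93039/5039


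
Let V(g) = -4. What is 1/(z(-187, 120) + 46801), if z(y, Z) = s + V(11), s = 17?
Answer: 1/46814 ≈ 2.1361e-5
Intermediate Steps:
z(y, Z) = 13 (z(y, Z) = 17 - 4 = 13)
1/(z(-187, 120) + 46801) = 1/(13 + 46801) = 1/46814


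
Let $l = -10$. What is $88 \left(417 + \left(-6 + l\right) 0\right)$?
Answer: $36696$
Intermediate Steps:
$88 \left(417 + \left(-6 + l\right) 0\right) = 88 \left(417 + \left(-6 - 10\right) 0\right) = 88 \left(417 - 0\right) = 88 \left(417 + 0\right) = 88 \cdot 417 = 36696$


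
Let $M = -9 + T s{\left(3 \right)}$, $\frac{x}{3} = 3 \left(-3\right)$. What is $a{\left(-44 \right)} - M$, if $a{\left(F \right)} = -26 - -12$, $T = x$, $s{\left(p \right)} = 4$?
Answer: $103$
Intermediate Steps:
$x = -27$ ($x = 3 \cdot 3 \left(-3\right) = 3 \left(-9\right) = -27$)
$T = -27$
$M = -117$ ($M = -9 - 108 = -117$)
$a{\left(F \right)} = -14$ ($a{\left(F \right)} = -26 + 12 = -14$)
$a{\left(-44 \right)} - M = -14 - -117 = -14 + 117 = 103$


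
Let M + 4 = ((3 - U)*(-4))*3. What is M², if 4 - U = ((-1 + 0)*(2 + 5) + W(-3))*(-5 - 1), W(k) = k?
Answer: 506944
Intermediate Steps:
U = -56 (U = 4 - ((-1 + 0)*(2 + 5) - 3)*(-5 - 1) = 4 - (-1*7 - 3)*(-6) = 4 - (-7 - 3)*(-6) = 4 - (-10)*(-6) = 4 - 1*60 = 4 - 60 = -56)
M = -712 (M = -4 + ((3 - 1*(-56))*(-4))*3 = -4 + ((3 + 56)*(-4))*3 = -4 + (59*(-4))*3 = -4 - 236*3 = -4 - 708 = -712)
M² = (-712)² = 506944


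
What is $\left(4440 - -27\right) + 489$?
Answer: $4956$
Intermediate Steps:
$\left(4440 - -27\right) + 489 = \left(4440 + \left(-85 + 112\right)\right) + 489 = \left(4440 + 27\right) + 489 = 4467 + 489 = 4956$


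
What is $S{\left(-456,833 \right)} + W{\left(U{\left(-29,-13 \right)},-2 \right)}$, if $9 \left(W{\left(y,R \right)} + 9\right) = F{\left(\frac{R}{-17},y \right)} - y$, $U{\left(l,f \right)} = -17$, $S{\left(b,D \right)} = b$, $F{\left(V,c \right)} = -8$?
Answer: $-464$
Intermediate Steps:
$W{\left(y,R \right)} = - \frac{89}{9} - \frac{y}{9}$ ($W{\left(y,R \right)} = -9 + \frac{-8 - y}{9} = -9 - \left(\frac{8}{9} + \frac{y}{9}\right) = - \frac{89}{9} - \frac{y}{9}$)
$S{\left(-456,833 \right)} + W{\left(U{\left(-29,-13 \right)},-2 \right)} = -456 - 8 = -464$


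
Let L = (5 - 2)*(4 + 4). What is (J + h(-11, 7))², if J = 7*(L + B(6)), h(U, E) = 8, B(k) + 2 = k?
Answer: 41616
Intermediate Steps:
L = 24 (L = 3*8 = 24)
B(k) = -2 + k
J = 196 (J = 7*(24 + (-2 + 6)) = 7*(24 + 4) = 7*28 = 196)
(J + h(-11, 7))² = (196 + 8)² = 204² = 41616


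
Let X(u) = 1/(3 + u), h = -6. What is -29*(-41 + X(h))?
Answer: 3596/3 ≈ 1198.7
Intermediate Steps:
-29*(-41 + X(h)) = -29*(-41 + 1/(3 - 6)) = -29*(-41 + 1/(-3)) = -29*(-41 - ⅓) = -29*(-124/3) = 3596/3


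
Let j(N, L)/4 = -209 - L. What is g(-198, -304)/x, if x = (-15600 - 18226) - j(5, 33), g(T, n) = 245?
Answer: -35/4694 ≈ -0.0074563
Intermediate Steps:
j(N, L) = -836 - 4*L (j(N, L) = 4*(-209 - L) = -836 - 4*L)
x = -32858 (x = (-15600 - 18226) - (-836 - 4*33) = -33826 - (-836 - 132) = -33826 - 1*(-968) = -33826 + 968 = -32858)
g(-198, -304)/x = 245/(-32858) = 245*(-1/32858) = -35/4694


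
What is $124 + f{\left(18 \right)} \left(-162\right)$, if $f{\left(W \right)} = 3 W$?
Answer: $-8624$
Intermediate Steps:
$124 + f{\left(18 \right)} \left(-162\right) = 124 + 3 \cdot 18 \left(-162\right) = 124 + 54 \left(-162\right) = 124 - 8748 = -8624$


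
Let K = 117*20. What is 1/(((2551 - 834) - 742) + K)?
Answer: 1/3315 ≈ 0.00030166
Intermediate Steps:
K = 2340
1/(((2551 - 834) - 742) + K) = 1/(((2551 - 834) - 742) + 2340) = 1/((1717 - 742) + 2340) = 1/(975 + 2340) = 1/3315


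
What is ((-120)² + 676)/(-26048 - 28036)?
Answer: -3769/13521 ≈ -0.27875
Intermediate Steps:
((-120)² + 676)/(-26048 - 28036) = (14400 + 676)/(-54084) = 15076*(-1/54084) = -3769/13521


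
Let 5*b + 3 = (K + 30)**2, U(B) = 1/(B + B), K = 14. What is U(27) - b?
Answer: -104377/270 ≈ -386.58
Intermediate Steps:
U(B) = 1/(2*B)
b = 1933/5 (b = -3/5 + (14 + 30)**2/5 = -3/5 + (1/5)*44**2 = -3/5 + (1/5)*1936 = -3/5 + 1936/5 = 1933/5 ≈ 386.60)
U(27) - b = (1/2)/27 - 1*1933/5 = (1/2)*(1/27) - 1933/5 = 1/54 - 1933/5 = -104377/270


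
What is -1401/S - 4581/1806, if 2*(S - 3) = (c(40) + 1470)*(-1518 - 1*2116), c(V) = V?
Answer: -4188736107/1651687534 ≈ -2.5360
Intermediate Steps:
S = -2743667 (S = 3 + ((40 + 1470)*(-1518 - 1*2116))/2 = 3 + (1510*(-1518 - 2116))/2 = 3 + (1510*(-3634))/2 = 3 + (1/2)*(-5487340) = 3 - 2743670 = -2743667)
-1401/S - 4581/1806 = -1401/(-2743667) - 4581/1806 = -1401*(-1/2743667) - 4581*1/1806 = 1401/2743667 - 1527/602 = -4188736107/1651687534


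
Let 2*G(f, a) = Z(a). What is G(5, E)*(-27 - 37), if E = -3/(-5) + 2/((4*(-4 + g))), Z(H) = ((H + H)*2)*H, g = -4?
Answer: -1849/50 ≈ -36.980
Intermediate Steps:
Z(H) = 4*H**2 (Z(H) = ((2*H)*2)*H = (4*H)*H = 4*H**2)
E = 43/80 (E = -3/(-5) + 2/((4*(-4 - 4))) = -3*(-1/5) + 2/((4*(-8))) = 3/5 + 2/(-32) = 3/5 + 2*(-1/32) = 3/5 - 1/16 = 43/80 ≈ 0.53750)
G(f, a) = 2*a**2 (G(f, a) = (4*a**2)/2 = 2*a**2)
G(5, E)*(-27 - 37) = (2*(43/80)**2)*(-27 - 37) = (2*(1849/6400))*(-64) = (1849/3200)*(-64) = -1849/50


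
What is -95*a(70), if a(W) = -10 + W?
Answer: -5700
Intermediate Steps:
-95*a(70) = -95*(-10 + 70) = -95*60 = -5700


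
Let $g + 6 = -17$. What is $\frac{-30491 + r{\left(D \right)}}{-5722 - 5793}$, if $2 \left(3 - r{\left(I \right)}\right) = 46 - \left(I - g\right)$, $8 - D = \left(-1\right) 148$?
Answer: $\frac{60843}{23030} \approx 2.6419$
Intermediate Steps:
$g = -23$ ($g = -6 - 17 = -23$)
$D = 156$ ($D = 8 - \left(-1\right) 148 = 8 - -148 = 8 + 148 = 156$)
$r{\left(I \right)} = - \frac{17}{2} + \frac{I}{2}$ ($r{\left(I \right)} = 3 - \frac{46 - \left(23 + I\right)}{2} = 3 - \frac{23 - I}{2} = 3 + \left(- \frac{23}{2} + \frac{I}{2}\right) = - \frac{17}{2} + \frac{I}{2}$)
$\frac{-30491 + r{\left(D \right)}}{-5722 - 5793} = \frac{-30491 + \left(- \frac{17}{2} + \frac{1}{2} \cdot 156\right)}{-5722 - 5793} = \frac{-30491 + \left(- \frac{17}{2} + 78\right)}{-11515} = \left(-30491 + \frac{139}{2}\right) \left(- \frac{1}{11515}\right) = \left(- \frac{60843}{2}\right) \left(- \frac{1}{11515}\right) = \frac{60843}{23030}$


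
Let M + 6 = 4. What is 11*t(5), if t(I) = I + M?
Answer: 33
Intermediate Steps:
M = -2 (M = -6 + 4 = -2)
t(I) = -2 + I (t(I) = I - 2 = -2 + I)
11*t(5) = 11*(-2 + 5) = 11*3 = 33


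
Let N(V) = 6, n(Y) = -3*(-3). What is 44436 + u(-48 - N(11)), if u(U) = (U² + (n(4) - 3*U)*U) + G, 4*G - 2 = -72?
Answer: 76201/2 ≈ 38101.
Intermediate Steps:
n(Y) = 9
G = -35/2 (G = ½ + (¼)*(-72) = ½ - 18 = -35/2 ≈ -17.500)
u(U) = -35/2 + U² + U*(9 - 3*U) (u(U) = (U² + (9 - 3*U)*U) - 35/2 = (U² + U*(9 - 3*U)) - 35/2 = -35/2 + U² + U*(9 - 3*U))
44436 + u(-48 - N(11)) = 44436 + (-35/2 - 2*(-48 - 1*6)² + 9*(-48 - 1*6)) = 44436 + (-35/2 - 2*(-48 - 6)² + 9*(-48 - 6)) = 44436 + (-35/2 - 2*(-54)² + 9*(-54)) = 44436 + (-35/2 - 2*2916 - 486) = 44436 + (-35/2 - 5832 - 486) = 44436 - 12671/2 = 76201/2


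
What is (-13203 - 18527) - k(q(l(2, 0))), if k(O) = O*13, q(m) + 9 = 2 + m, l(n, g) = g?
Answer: -31639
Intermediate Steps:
q(m) = -7 + m (q(m) = -9 + (2 + m) = -7 + m)
k(O) = 13*O
(-13203 - 18527) - k(q(l(2, 0))) = (-13203 - 18527) - 13*(-7 + 0) = -31730 - 13*(-7) = -31730 - 1*(-91) = -31730 + 91 = -31639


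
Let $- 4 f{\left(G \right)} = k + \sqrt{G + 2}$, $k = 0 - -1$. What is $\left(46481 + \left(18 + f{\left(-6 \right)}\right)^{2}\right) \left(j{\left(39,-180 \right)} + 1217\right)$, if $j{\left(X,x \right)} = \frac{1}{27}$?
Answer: $\frac{6150841595}{108} - \frac{583265 i}{27} \approx 5.6952 \cdot 10^{7} - 21602.0 i$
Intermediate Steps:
$k = 1$ ($k = 0 + 1 = 1$)
$f{\left(G \right)} = - \frac{1}{4} - \frac{\sqrt{2 + G}}{4}$ ($f{\left(G \right)} = - \frac{1 + \sqrt{G + 2}}{4} = - \frac{1 + \sqrt{2 + G}}{4} = - \frac{1}{4} - \frac{\sqrt{2 + G}}{4}$)
$j{\left(X,x \right)} = \frac{1}{27}$
$\left(46481 + \left(18 + f{\left(-6 \right)}\right)^{2}\right) \left(j{\left(39,-180 \right)} + 1217\right) = \left(46481 + \left(18 - \left(\frac{1}{4} + \frac{\sqrt{2 - 6}}{4}\right)\right)^{2}\right) \left(\frac{1}{27} + 1217\right) = \left(46481 + \left(18 - \left(\frac{1}{4} + \frac{\sqrt{-4}}{4}\right)\right)^{2}\right) \frac{32860}{27} = \left(46481 + \left(18 - \left(\frac{1}{4} + \frac{2 i}{4}\right)\right)^{2}\right) \frac{32860}{27} = \left(46481 + \left(18 - \left(\frac{1}{4} + \frac{i}{2}\right)\right)^{2}\right) \frac{32860}{27} = \left(46481 + \left(\frac{71}{4} - \frac{i}{2}\right)^{2}\right) \frac{32860}{27} = \frac{1527365660}{27} + \frac{32860 \left(\frac{71}{4} - \frac{i}{2}\right)^{2}}{27}$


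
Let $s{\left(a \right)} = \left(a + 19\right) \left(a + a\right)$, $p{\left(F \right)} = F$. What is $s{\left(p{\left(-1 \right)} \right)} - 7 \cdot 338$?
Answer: $-2402$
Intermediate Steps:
$s{\left(a \right)} = 2 a \left(19 + a\right)$ ($s{\left(a \right)} = \left(19 + a\right) 2 a = 2 a \left(19 + a\right)$)
$s{\left(p{\left(-1 \right)} \right)} - 7 \cdot 338 = 2 \left(-1\right) \left(19 - 1\right) - 7 \cdot 338 = 2 \left(-1\right) 18 - 2366 = -36 - 2366 = -2402$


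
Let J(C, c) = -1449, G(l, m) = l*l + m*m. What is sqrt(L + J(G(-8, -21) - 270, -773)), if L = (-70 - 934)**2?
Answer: sqrt(1006567) ≈ 1003.3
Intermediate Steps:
G(l, m) = l**2 + m**2
L = 1008016 (L = (-1004)**2 = 1008016)
sqrt(L + J(G(-8, -21) - 270, -773)) = sqrt(1008016 - 1449) = sqrt(1006567)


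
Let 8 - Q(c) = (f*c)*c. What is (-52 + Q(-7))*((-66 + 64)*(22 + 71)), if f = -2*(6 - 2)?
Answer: -64728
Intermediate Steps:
f = -8 (f = -2*4 = -8)
Q(c) = 8 + 8*c² (Q(c) = 8 - (-8*c)*c = 8 - (-8)*c² = 8 + 8*c²)
(-52 + Q(-7))*((-66 + 64)*(22 + 71)) = (-52 + (8 + 8*(-7)²))*((-66 + 64)*(22 + 71)) = (-52 + (8 + 8*49))*(-2*93) = (-52 + (8 + 392))*(-186) = (-52 + 400)*(-186) = 348*(-186) = -64728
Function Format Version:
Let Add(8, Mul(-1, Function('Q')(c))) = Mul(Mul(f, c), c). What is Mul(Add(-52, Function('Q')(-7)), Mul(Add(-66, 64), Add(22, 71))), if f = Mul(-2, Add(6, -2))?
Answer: -64728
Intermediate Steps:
f = -8 (f = Mul(-2, 4) = -8)
Function('Q')(c) = Add(8, Mul(8, Pow(c, 2))) (Function('Q')(c) = Add(8, Mul(-1, Mul(Mul(-8, c), c))) = Add(8, Mul(-1, Mul(-8, Pow(c, 2)))) = Add(8, Mul(8, Pow(c, 2))))
Mul(Add(-52, Function('Q')(-7)), Mul(Add(-66, 64), Add(22, 71))) = Mul(Add(-52, Add(8, Mul(8, Pow(-7, 2)))), Mul(Add(-66, 64), Add(22, 71))) = Mul(Add(-52, Add(8, Mul(8, 49))), Mul(-2, 93)) = Mul(Add(-52, Add(8, 392)), -186) = Mul(Add(-52, 400), -186) = Mul(348, -186) = -64728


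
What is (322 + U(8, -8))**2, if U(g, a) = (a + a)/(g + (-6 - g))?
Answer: 948676/9 ≈ 1.0541e+5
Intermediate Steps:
U(g, a) = -a/3 (U(g, a) = (2*a)/(-6) = (2*a)*(-1/6) = -a/3)
(322 + U(8, -8))**2 = (322 - 1/3*(-8))**2 = (322 + 8/3)**2 = (974/3)**2 = 948676/9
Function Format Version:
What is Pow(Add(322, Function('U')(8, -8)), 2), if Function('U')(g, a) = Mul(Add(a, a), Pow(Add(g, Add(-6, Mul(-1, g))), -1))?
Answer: Rational(948676, 9) ≈ 1.0541e+5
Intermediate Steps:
Function('U')(g, a) = Mul(Rational(-1, 3), a) (Function('U')(g, a) = Mul(Mul(2, a), Pow(-6, -1)) = Mul(Mul(2, a), Rational(-1, 6)) = Mul(Rational(-1, 3), a))
Pow(Add(322, Function('U')(8, -8)), 2) = Pow(Add(322, Mul(Rational(-1, 3), -8)), 2) = Pow(Add(322, Rational(8, 3)), 2) = Pow(Rational(974, 3), 2) = Rational(948676, 9)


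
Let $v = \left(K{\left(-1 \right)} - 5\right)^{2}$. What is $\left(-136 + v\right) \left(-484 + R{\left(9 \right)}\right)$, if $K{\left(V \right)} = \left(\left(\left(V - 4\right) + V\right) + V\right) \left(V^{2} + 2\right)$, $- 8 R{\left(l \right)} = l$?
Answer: $- \frac{523935}{2} \approx -2.6197 \cdot 10^{5}$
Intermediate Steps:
$R{\left(l \right)} = - \frac{l}{8}$
$K{\left(V \right)} = \left(-4 + 3 V\right) \left(2 + V^{2}\right)$ ($K{\left(V \right)} = \left(\left(\left(-4 + V\right) + V\right) + V\right) \left(2 + V^{2}\right) = \left(\left(-4 + 2 V\right) + V\right) \left(2 + V^{2}\right) = \left(-4 + 3 V\right) \left(2 + V^{2}\right)$)
$v = 676$ ($v = \left(\left(-8 - 4 \left(-1\right)^{2} + 3 \left(-1\right)^{3} + 6 \left(-1\right)\right) - 5\right)^{2} = \left(\left(-8 - 4 + 3 \left(-1\right) - 6\right) - 5\right)^{2} = \left(\left(-8 - 4 - 3 - 6\right) - 5\right)^{2} = \left(-21 - 5\right)^{2} = \left(-26\right)^{2} = 676$)
$\left(-136 + v\right) \left(-484 + R{\left(9 \right)}\right) = \left(-136 + 676\right) \left(-484 - \frac{9}{8}\right) = 540 \left(-484 - \frac{9}{8}\right) = 540 \left(- \frac{3881}{8}\right) = - \frac{523935}{2}$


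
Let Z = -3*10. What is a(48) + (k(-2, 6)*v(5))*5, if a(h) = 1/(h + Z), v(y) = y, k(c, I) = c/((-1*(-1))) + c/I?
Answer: -1049/18 ≈ -58.278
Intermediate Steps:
k(c, I) = c + c/I (k(c, I) = c/1 + c/I = c*1 + c/I = c + c/I)
Z = -30
a(h) = 1/(-30 + h) (a(h) = 1/(h - 30) = 1/(-30 + h))
a(48) + (k(-2, 6)*v(5))*5 = 1/(-30 + 48) + ((-2 - 2/6)*5)*5 = 1/18 + ((-2 - 2*1/6)*5)*5 = 1/18 + ((-2 - 1/3)*5)*5 = 1/18 - 7/3*5*5 = 1/18 - 35/3*5 = 1/18 - 175/3 = -1049/18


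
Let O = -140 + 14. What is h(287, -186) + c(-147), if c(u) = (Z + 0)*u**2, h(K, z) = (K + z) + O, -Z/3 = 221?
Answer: -14326792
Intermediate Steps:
Z = -663 (Z = -3*221 = -663)
O = -126
h(K, z) = -126 + K + z (h(K, z) = (K + z) - 126 = -126 + K + z)
c(u) = -663*u**2 (c(u) = (-663 + 0)*u**2 = -663*u**2)
h(287, -186) + c(-147) = (-126 + 287 - 186) - 663*(-147)**2 = -25 - 663*21609 = -25 - 14326767 = -14326792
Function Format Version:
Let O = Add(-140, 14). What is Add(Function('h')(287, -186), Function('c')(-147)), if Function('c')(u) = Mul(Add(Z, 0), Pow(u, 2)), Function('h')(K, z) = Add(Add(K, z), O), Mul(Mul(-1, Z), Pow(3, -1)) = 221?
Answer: -14326792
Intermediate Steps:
Z = -663 (Z = Mul(-3, 221) = -663)
O = -126
Function('h')(K, z) = Add(-126, K, z) (Function('h')(K, z) = Add(Add(K, z), -126) = Add(-126, K, z))
Function('c')(u) = Mul(-663, Pow(u, 2)) (Function('c')(u) = Mul(Add(-663, 0), Pow(u, 2)) = Mul(-663, Pow(u, 2)))
Add(Function('h')(287, -186), Function('c')(-147)) = Add(Add(-126, 287, -186), Mul(-663, Pow(-147, 2))) = Add(-25, Mul(-663, 21609)) = Add(-25, -14326767) = -14326792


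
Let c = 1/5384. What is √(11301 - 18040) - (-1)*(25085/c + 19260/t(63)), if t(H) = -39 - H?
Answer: 2295976670/17 + I*√6739 ≈ 1.3506e+8 + 82.091*I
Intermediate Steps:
c = 1/5384 ≈ 0.00018574
√(11301 - 18040) - (-1)*(25085/c + 19260/t(63)) = √(11301 - 18040) - (-1)*(25085/(1/5384) + 19260/(-39 - 1*63)) = √(-6739) - (-1)*(25085*5384 + 19260/(-39 - 63)) = I*√6739 - (-1)*(135057640 + 19260/(-102)) = I*√6739 - (-1)*(135057640 + 19260*(-1/102)) = I*√6739 - (-1)*(135057640 - 3210/17) = I*√6739 - (-1)*2295976670/17 = I*√6739 - 1*(-2295976670/17) = I*√6739 + 2295976670/17 = 2295976670/17 + I*√6739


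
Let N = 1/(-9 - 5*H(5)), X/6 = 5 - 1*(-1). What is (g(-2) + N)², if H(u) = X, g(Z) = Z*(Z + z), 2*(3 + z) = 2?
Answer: 2283121/35721 ≈ 63.915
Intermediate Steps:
z = -2 (z = -3 + (½)*2 = -3 + 1 = -2)
g(Z) = Z*(-2 + Z) (g(Z) = Z*(Z - 2) = Z*(-2 + Z))
X = 36 (X = 6*(5 - 1*(-1)) = 6*(5 + 1) = 6*6 = 36)
H(u) = 36
N = -1/189 (N = 1/(-9 - 5*36) = 1/(-9 - 180) = 1/(-189) = -1/189 ≈ -0.0052910)
(g(-2) + N)² = (-2*(-2 - 2) - 1/189)² = (-2*(-4) - 1/189)² = (8 - 1/189)² = (1511/189)² = 2283121/35721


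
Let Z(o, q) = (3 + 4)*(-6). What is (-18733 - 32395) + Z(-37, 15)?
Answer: -51170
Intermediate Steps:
Z(o, q) = -42 (Z(o, q) = 7*(-6) = -42)
(-18733 - 32395) + Z(-37, 15) = (-18733 - 32395) - 42 = -51128 - 42 = -51170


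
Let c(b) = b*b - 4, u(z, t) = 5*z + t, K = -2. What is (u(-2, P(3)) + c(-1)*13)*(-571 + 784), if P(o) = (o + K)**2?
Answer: -10224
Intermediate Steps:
P(o) = (-2 + o)**2 (P(o) = (o - 2)**2 = (-2 + o)**2)
u(z, t) = t + 5*z
c(b) = -4 + b**2 (c(b) = b**2 - 4 = -4 + b**2)
(u(-2, P(3)) + c(-1)*13)*(-571 + 784) = (((-2 + 3)**2 + 5*(-2)) + (-4 + (-1)**2)*13)*(-571 + 784) = ((1**2 - 10) + (-4 + 1)*13)*213 = ((1 - 10) - 3*13)*213 = (-9 - 39)*213 = -48*213 = -10224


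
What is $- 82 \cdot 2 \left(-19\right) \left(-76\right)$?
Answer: $-236816$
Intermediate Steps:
$- 82 \cdot 2 \left(-19\right) \left(-76\right) = \left(-82\right) \left(-38\right) \left(-76\right) = 3116 \left(-76\right) = -236816$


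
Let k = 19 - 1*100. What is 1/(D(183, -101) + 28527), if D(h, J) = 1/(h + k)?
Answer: 102/2909755 ≈ 3.5055e-5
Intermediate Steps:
k = -81 (k = 19 - 100 = -81)
D(h, J) = 1/(-81 + h) (D(h, J) = 1/(h - 81) = 1/(-81 + h))
1/(D(183, -101) + 28527) = 1/(1/(-81 + 183) + 28527) = 1/(1/102 + 28527) = 1/(2909755/102) = 102/2909755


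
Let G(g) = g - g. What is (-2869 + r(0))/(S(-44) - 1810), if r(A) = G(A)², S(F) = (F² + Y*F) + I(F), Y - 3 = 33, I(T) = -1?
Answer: 2869/1459 ≈ 1.9664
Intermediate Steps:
G(g) = 0
Y = 36 (Y = 3 + 33 = 36)
S(F) = -1 + F² + 36*F (S(F) = (F² + 36*F) - 1 = -1 + F² + 36*F)
r(A) = 0 (r(A) = 0² = 0)
(-2869 + r(0))/(S(-44) - 1810) = (-2869 + 0)/((-1 + (-44)² + 36*(-44)) - 1810) = -2869/((-1 + 1936 - 1584) - 1810) = -2869/(351 - 1810) = -2869/(-1459) = -2869*(-1/1459) = 2869/1459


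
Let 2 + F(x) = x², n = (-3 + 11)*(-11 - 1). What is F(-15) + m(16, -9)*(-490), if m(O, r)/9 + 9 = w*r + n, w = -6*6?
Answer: -965567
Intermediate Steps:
w = -36
n = -96 (n = 8*(-12) = -96)
m(O, r) = -945 - 324*r (m(O, r) = -81 + 9*(-36*r - 96) = -81 + 9*(-96 - 36*r) = -81 + (-864 - 324*r) = -945 - 324*r)
F(x) = -2 + x²
F(-15) + m(16, -9)*(-490) = (-2 + (-15)²) + (-945 - 324*(-9))*(-490) = (-2 + 225) + (-945 + 2916)*(-490) = 223 + 1971*(-490) = 223 - 965790 = -965567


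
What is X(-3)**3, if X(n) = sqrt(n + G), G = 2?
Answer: -I ≈ -1.0*I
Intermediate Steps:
X(n) = sqrt(2 + n) (X(n) = sqrt(n + 2) = sqrt(2 + n))
X(-3)**3 = (sqrt(2 - 3))**3 = (sqrt(-1))**3 = I**3 = -I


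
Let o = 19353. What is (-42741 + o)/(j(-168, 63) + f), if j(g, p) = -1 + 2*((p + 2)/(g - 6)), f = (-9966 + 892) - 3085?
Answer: 2034756/1057985 ≈ 1.9232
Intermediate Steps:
f = -12159 (f = -9074 - 3085 = -12159)
j(g, p) = -1 + 2*(2 + p)/(-6 + g) (j(g, p) = -1 + 2*((2 + p)/(-6 + g)) = -1 + 2*(2 + p)/(-6 + g))
(-42741 + o)/(j(-168, 63) + f) = (-42741 + 19353)/((10 - 1*(-168) + 2*63)/(-6 - 168) - 12159) = -23388/((10 + 168 + 126)/(-174) - 12159) = -23388/(-1/174*304 - 12159) = -23388/(-152/87 - 12159) = -23388/(-1057985/87) = -23388*(-87/1057985) = 2034756/1057985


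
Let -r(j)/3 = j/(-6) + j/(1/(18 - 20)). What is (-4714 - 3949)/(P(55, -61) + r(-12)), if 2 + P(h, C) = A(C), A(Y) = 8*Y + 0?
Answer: 8663/568 ≈ 15.252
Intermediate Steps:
A(Y) = 8*Y
P(h, C) = -2 + 8*C
r(j) = 13*j/2 (r(j) = -3*(j/(-6) + j/(1/(18 - 20))) = -3*(j*(-⅙) + j/(1/(-2))) = -3*(-j/6 + j/(-½)) = -3*(-j/6 + j*(-2)) = -3*(-j/6 - 2*j) = -(-13)*j/2 = 13*j/2)
(-4714 - 3949)/(P(55, -61) + r(-12)) = (-4714 - 3949)/((-2 + 8*(-61)) + (13/2)*(-12)) = -8663/((-2 - 488) - 78) = -8663/(-490 - 78) = -8663/(-568) = -8663*(-1/568) = 8663/568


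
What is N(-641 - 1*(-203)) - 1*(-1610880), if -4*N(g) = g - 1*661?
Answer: 6444619/4 ≈ 1.6112e+6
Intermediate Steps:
N(g) = 661/4 - g/4 (N(g) = -(g - 1*661)/4 = -(g - 661)/4 = -(-661 + g)/4 = 661/4 - g/4)
N(-641 - 1*(-203)) - 1*(-1610880) = (661/4 - (-641 - 1*(-203))/4) - 1*(-1610880) = (661/4 - (-641 + 203)/4) + 1610880 = (661/4 - ¼*(-438)) + 1610880 = (661/4 + 219/2) + 1610880 = 1099/4 + 1610880 = 6444619/4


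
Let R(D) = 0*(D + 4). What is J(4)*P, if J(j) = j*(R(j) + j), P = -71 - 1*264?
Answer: -5360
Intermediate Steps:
R(D) = 0 (R(D) = 0*(4 + D) = 0)
P = -335 (P = -71 - 264 = -335)
J(j) = j² (J(j) = j*(0 + j) = j*j = j²)
J(4)*P = 4²*(-335) = 16*(-335) = -5360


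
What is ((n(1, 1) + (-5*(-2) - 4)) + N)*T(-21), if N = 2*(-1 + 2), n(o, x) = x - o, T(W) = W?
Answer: -168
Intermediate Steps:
N = 2 (N = 2*1 = 2)
((n(1, 1) + (-5*(-2) - 4)) + N)*T(-21) = (((1 - 1*1) + (-5*(-2) - 4)) + 2)*(-21) = (((1 - 1) + (10 - 4)) + 2)*(-21) = ((0 + 6) + 2)*(-21) = (6 + 2)*(-21) = 8*(-21) = -168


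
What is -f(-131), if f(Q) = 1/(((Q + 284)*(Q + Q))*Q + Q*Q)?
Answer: -1/5268427 ≈ -1.8981e-7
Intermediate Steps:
f(Q) = 1/(Q² + 2*Q²*(284 + Q)) (f(Q) = 1/(((284 + Q)*(2*Q))*Q + Q²) = 1/((2*Q*(284 + Q))*Q + Q²) = 1/(2*Q²*(284 + Q) + Q²) = 1/(Q² + 2*Q²*(284 + Q)))
-f(-131) = -1/((-131)²*(569 + 2*(-131))) = -1/(17161*(569 - 262)) = -1/(17161*307) = -1*1/5268427 = -1/5268427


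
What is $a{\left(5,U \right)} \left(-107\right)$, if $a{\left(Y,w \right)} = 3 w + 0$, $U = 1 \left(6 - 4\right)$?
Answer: $-642$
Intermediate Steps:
$U = 2$ ($U = 1 \cdot 2 = 2$)
$a{\left(Y,w \right)} = 3 w$
$a{\left(5,U \right)} \left(-107\right) = 3 \cdot 2 \left(-107\right) = 6 \left(-107\right) = -642$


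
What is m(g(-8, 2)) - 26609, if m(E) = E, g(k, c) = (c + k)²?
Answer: -26573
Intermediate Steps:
m(g(-8, 2)) - 26609 = (2 - 8)² - 26609 = (-6)² - 26609 = 36 - 26609 = -26573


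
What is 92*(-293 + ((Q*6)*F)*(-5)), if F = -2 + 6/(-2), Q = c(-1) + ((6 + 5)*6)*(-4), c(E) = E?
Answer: -3683956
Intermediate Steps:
Q = -265 (Q = -1 + ((6 + 5)*6)*(-4) = -1 + (11*6)*(-4) = -1 + 66*(-4) = -1 - 264 = -265)
F = -5 (F = -2 + 6*(-½) = -2 - 3 = -5)
92*(-293 + ((Q*6)*F)*(-5)) = 92*(-293 + (-265*6*(-5))*(-5)) = 92*(-293 - 1590*(-5)*(-5)) = 92*(-293 + 7950*(-5)) = 92*(-293 - 39750) = 92*(-40043) = -3683956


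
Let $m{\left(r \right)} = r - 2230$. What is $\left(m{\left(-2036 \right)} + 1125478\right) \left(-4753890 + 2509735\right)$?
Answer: $-2516173515860$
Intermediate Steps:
$m{\left(r \right)} = -2230 + r$
$\left(m{\left(-2036 \right)} + 1125478\right) \left(-4753890 + 2509735\right) = \left(\left(-2230 - 2036\right) + 1125478\right) \left(-4753890 + 2509735\right) = \left(-4266 + 1125478\right) \left(-2244155\right) = 1121212 \left(-2244155\right) = -2516173515860$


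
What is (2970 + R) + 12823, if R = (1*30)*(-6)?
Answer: 15613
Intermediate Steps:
R = -180 (R = 30*(-6) = -180)
(2970 + R) + 12823 = (2970 - 180) + 12823 = 2790 + 12823 = 15613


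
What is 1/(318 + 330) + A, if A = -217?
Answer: -140615/648 ≈ -217.00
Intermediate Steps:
1/(318 + 330) + A = 1/(318 + 330) - 217 = 1/648 - 217 = -140615/648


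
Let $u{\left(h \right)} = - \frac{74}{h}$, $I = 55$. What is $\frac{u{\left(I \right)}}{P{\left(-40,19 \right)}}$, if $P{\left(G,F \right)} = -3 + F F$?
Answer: $- \frac{37}{9845} \approx -0.0037583$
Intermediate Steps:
$P{\left(G,F \right)} = -3 + F^{2}$
$\frac{u{\left(I \right)}}{P{\left(-40,19 \right)}} = \frac{\left(-74\right) \frac{1}{55}}{-3 + 19^{2}} = \frac{\left(-74\right) \frac{1}{55}}{-3 + 361} = - \frac{74}{55 \cdot 358} = \left(- \frac{74}{55}\right) \frac{1}{358} = - \frac{37}{9845}$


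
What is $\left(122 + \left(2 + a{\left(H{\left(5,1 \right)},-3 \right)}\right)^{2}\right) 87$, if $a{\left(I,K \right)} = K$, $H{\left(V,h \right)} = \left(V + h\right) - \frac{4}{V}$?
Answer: $10701$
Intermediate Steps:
$H{\left(V,h \right)} = V + h - \frac{4}{V}$
$\left(122 + \left(2 + a{\left(H{\left(5,1 \right)},-3 \right)}\right)^{2}\right) 87 = \left(122 + \left(2 - 3\right)^{2}\right) 87 = \left(122 + \left(-1\right)^{2}\right) 87 = \left(122 + 1\right) 87 = 123 \cdot 87 = 10701$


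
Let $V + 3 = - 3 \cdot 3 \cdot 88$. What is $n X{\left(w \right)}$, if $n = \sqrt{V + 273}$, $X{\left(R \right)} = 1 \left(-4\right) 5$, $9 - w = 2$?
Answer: $- 60 i \sqrt{58} \approx - 456.95 i$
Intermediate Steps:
$w = 7$ ($w = 9 - 2 = 7$)
$V = -795$ ($V = -3 - 3 \cdot 3 \cdot 88 = -3 - 792 = -795$)
$X{\left(R \right)} = -20$ ($X{\left(R \right)} = \left(-4\right) 5 = -20$)
$n = 3 i \sqrt{58}$ ($n = \sqrt{-795 + 273} = \sqrt{-522} = 3 i \sqrt{58} \approx 22.847 i$)
$n X{\left(w \right)} = 3 i \sqrt{58} \left(-20\right) = - 60 i \sqrt{58}$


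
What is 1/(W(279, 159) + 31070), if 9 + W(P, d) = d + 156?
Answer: 1/31376 ≈ 3.1871e-5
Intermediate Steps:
W(P, d) = 147 + d (W(P, d) = -9 + (d + 156) = -9 + (156 + d) = 147 + d)
1/(W(279, 159) + 31070) = 1/((147 + 159) + 31070) = 1/(306 + 31070) = 1/31376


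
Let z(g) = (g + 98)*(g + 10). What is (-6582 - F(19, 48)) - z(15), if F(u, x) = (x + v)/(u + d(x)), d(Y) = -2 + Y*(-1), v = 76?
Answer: -9403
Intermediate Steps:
d(Y) = -2 - Y
F(u, x) = (76 + x)/(-2 + u - x) (F(u, x) = (x + 76)/(u + (-2 - x)) = (76 + x)/(-2 + u - x))
z(g) = (10 + g)*(98 + g) (z(g) = (98 + g)*(10 + g) = (10 + g)*(98 + g))
(-6582 - F(19, 48)) - z(15) = (-6582 - (-76 - 1*48)/(2 + 48 - 1*19)) - (980 + 15**2 + 108*15) = (-6582 - (-76 - 48)/(2 + 48 - 19)) - (980 + 225 + 1620) = (-6582 - (-124)/31) - 1*2825 = (-6582 - (-124)/31) - 2825 = (-6582 - 1*(-4)) - 2825 = (-6582 + 4) - 2825 = -6578 - 2825 = -9403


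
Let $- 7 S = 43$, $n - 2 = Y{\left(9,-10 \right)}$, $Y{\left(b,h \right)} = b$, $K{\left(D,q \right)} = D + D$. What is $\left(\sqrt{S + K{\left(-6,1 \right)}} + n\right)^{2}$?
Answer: $\frac{\left(77 + i \sqrt{889}\right)^{2}}{49} \approx 102.86 + 93.708 i$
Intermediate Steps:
$K{\left(D,q \right)} = 2 D$
$n = 11$ ($n = 2 + 9 = 11$)
$S = - \frac{43}{7}$ ($S = \left(- \frac{1}{7}\right) 43 = - \frac{43}{7} \approx -6.1429$)
$\left(\sqrt{S + K{\left(-6,1 \right)}} + n\right)^{2} = \left(\sqrt{- \frac{43}{7} + 2 \left(-6\right)} + 11\right)^{2} = \left(\sqrt{- \frac{43}{7} - 12} + 11\right)^{2} = \left(\sqrt{- \frac{127}{7}} + 11\right)^{2} = \left(\frac{i \sqrt{889}}{7} + 11\right)^{2} = \left(11 + \frac{i \sqrt{889}}{7}\right)^{2}$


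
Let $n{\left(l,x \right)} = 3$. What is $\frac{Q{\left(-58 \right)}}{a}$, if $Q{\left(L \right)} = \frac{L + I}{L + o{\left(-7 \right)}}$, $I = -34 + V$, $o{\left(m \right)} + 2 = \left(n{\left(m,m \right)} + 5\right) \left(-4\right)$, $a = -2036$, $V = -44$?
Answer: $- \frac{17}{23414} \approx -0.00072606$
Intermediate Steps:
$o{\left(m \right)} = -34$ ($o{\left(m \right)} = -2 + \left(3 + 5\right) \left(-4\right) = -2 + 8 \left(-4\right) = -2 - 32 = -34$)
$I = -78$ ($I = -34 - 44 = -78$)
$Q{\left(L \right)} = \frac{-78 + L}{-34 + L}$ ($Q{\left(L \right)} = \frac{L - 78}{L - 34} = \frac{-78 + L}{-34 + L}$)
$\frac{Q{\left(-58 \right)}}{a} = \frac{\frac{1}{-34 - 58} \left(-78 - 58\right)}{-2036} = \frac{1}{-92} \left(-136\right) \left(- \frac{1}{2036}\right) = \left(- \frac{1}{92}\right) \left(-136\right) \left(- \frac{1}{2036}\right) = \frac{34}{23} \left(- \frac{1}{2036}\right) = - \frac{17}{23414}$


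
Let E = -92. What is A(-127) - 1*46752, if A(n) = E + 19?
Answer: -46825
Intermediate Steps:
A(n) = -73 (A(n) = -92 + 19 = -73)
A(-127) - 1*46752 = -73 - 1*46752 = -73 - 46752 = -46825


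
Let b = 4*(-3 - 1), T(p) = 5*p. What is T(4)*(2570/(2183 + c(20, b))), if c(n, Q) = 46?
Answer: 51400/2229 ≈ 23.060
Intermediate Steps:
b = -16 (b = 4*(-4) = -16)
T(4)*(2570/(2183 + c(20, b))) = (5*4)*(2570/(2183 + 46)) = 20*(2570/2229) = 51400/2229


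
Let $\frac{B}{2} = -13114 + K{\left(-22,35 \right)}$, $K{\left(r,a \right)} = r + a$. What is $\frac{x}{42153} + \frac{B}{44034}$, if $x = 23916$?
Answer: $- \frac{2854209}{103120289} \approx -0.027678$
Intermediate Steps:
$K{\left(r,a \right)} = a + r$
$B = -26202$ ($B = 2 \left(-13114 + \left(35 - 22\right)\right) = 2 \left(-13114 + 13\right) = 2 \left(-13101\right) = -26202$)
$\frac{x}{42153} + \frac{B}{44034} = \frac{23916}{42153} - \frac{26202}{44034} = 23916 \cdot \frac{1}{42153} - \frac{4367}{7339} = \frac{7972}{14051} - \frac{4367}{7339} = - \frac{2854209}{103120289}$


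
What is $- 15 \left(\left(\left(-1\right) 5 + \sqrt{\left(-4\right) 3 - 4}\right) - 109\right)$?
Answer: $1710 - 60 i \approx 1710.0 - 60.0 i$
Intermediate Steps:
$- 15 \left(\left(\left(-1\right) 5 + \sqrt{\left(-4\right) 3 - 4}\right) - 109\right) = - 15 \left(\left(-5 + \sqrt{-12 - 4}\right) - 109\right) = - 15 \left(\left(-5 + \sqrt{-16}\right) - 109\right) = - 15 \left(\left(-5 + 4 i\right) - 109\right) = - 15 \left(-114 + 4 i\right) = 1710 - 60 i$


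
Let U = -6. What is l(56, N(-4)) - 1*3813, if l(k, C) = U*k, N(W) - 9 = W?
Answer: -4149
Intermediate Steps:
N(W) = 9 + W
l(k, C) = -6*k
l(56, N(-4)) - 1*3813 = -6*56 - 1*3813 = -336 - 3813 = -4149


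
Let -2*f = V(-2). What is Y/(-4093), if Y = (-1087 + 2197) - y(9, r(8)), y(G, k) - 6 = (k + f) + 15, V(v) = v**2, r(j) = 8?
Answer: -1083/4093 ≈ -0.26460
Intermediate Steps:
f = -2 (f = -1/2*(-2)**2 = -1/2*4 = -2)
y(G, k) = 19 + k (y(G, k) = 6 + ((k - 2) + 15) = 6 + ((-2 + k) + 15) = 6 + (13 + k) = 19 + k)
Y = 1083 (Y = (-1087 + 2197) - (19 + 8) = 1110 - 1*27 = 1110 - 27 = 1083)
Y/(-4093) = 1083/(-4093) = 1083*(-1/4093) = -1083/4093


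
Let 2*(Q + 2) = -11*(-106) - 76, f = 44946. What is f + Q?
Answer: 45489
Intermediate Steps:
Q = 543 (Q = -2 + (-11*(-106) - 76)/2 = -2 + (1166 - 76)/2 = -2 + (½)*1090 = -2 + 545 = 543)
f + Q = 44946 + 543 = 45489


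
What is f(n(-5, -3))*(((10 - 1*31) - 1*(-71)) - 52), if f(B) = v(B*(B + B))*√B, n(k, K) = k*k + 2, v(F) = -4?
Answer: 24*√3 ≈ 41.569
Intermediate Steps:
n(k, K) = 2 + k² (n(k, K) = k² + 2 = 2 + k²)
f(B) = -4*√B
f(n(-5, -3))*(((10 - 1*31) - 1*(-71)) - 52) = (-4*√(2 + (-5)²))*(((10 - 1*31) - 1*(-71)) - 52) = (-4*√(2 + 25))*(((10 - 31) + 71) - 52) = (-12*√3)*((-21 + 71) - 52) = (-12*√3)*(50 - 52) = -12*√3*(-2) = 24*√3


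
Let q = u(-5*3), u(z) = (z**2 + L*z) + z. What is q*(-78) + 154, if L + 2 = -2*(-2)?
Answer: -13886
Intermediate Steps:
L = 2 (L = -2 - 2*(-2) = -2 + 4 = 2)
u(z) = z**2 + 3*z (u(z) = (z**2 + 2*z) + z = z**2 + 3*z)
q = 180 (q = (-5*3)*(3 - 5*3) = -15*(3 - 15) = -15*(-12) = 180)
q*(-78) + 154 = 180*(-78) + 154 = -14040 + 154 = -13886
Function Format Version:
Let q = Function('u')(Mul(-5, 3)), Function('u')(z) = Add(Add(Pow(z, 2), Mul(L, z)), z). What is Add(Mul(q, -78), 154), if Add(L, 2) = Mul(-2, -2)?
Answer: -13886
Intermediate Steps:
L = 2 (L = Add(-2, Mul(-2, -2)) = Add(-2, 4) = 2)
Function('u')(z) = Add(Pow(z, 2), Mul(3, z)) (Function('u')(z) = Add(Add(Pow(z, 2), Mul(2, z)), z) = Add(Pow(z, 2), Mul(3, z)))
q = 180 (q = Mul(Mul(-5, 3), Add(3, Mul(-5, 3))) = Mul(-15, Add(3, -15)) = Mul(-15, -12) = 180)
Add(Mul(q, -78), 154) = Add(Mul(180, -78), 154) = Add(-14040, 154) = -13886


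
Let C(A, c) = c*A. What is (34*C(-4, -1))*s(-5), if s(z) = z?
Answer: -680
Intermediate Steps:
C(A, c) = A*c
(34*C(-4, -1))*s(-5) = (34*(-4*(-1)))*(-5) = (34*4)*(-5) = 136*(-5) = -680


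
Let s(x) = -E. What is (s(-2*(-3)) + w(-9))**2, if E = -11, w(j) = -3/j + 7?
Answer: 3025/9 ≈ 336.11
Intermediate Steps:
w(j) = 7 - 3/j
s(x) = 11 (s(x) = -1*(-11) = 11)
(s(-2*(-3)) + w(-9))**2 = (11 + (7 - 3/(-9)))**2 = (11 + (7 - 3*(-1/9)))**2 = (11 + (7 + 1/3))**2 = (11 + 22/3)**2 = (55/3)**2 = 3025/9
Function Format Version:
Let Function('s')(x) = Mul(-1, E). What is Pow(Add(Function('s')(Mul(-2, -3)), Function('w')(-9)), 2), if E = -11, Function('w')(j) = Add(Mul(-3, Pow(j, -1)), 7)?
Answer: Rational(3025, 9) ≈ 336.11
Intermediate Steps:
Function('w')(j) = Add(7, Mul(-3, Pow(j, -1)))
Function('s')(x) = 11 (Function('s')(x) = Mul(-1, -11) = 11)
Pow(Add(Function('s')(Mul(-2, -3)), Function('w')(-9)), 2) = Pow(Add(11, Add(7, Mul(-3, Pow(-9, -1)))), 2) = Pow(Add(11, Add(7, Mul(-3, Rational(-1, 9)))), 2) = Pow(Add(11, Add(7, Rational(1, 3))), 2) = Pow(Add(11, Rational(22, 3)), 2) = Pow(Rational(55, 3), 2) = Rational(3025, 9)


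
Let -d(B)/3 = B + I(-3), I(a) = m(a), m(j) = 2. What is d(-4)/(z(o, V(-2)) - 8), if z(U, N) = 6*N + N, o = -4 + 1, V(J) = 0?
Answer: -¾ ≈ -0.75000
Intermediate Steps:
I(a) = 2
o = -3
z(U, N) = 7*N
d(B) = -6 - 3*B (d(B) = -3*(B + 2) = -3*(2 + B) = -6 - 3*B)
d(-4)/(z(o, V(-2)) - 8) = (-6 - 3*(-4))/(7*0 - 8) = (-6 + 12)/(0 - 8) = 6/(-8) = -⅛*6 = -¾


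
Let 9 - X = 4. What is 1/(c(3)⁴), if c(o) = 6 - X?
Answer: 1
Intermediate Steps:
X = 5 (X = 9 - 1*4 = 9 - 4 = 5)
c(o) = 1 (c(o) = 6 - 1*5 = 6 - 5 = 1)
1/(c(3)⁴) = 1/(1⁴) = 1/1 = 1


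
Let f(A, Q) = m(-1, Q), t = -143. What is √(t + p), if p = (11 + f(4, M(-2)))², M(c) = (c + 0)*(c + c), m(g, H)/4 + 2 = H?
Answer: √1082 ≈ 32.894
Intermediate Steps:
m(g, H) = -8 + 4*H
M(c) = 2*c² (M(c) = c*(2*c) = 2*c²)
f(A, Q) = -8 + 4*Q
p = 1225 (p = (11 + (-8 + 4*(2*(-2)²)))² = (11 + (-8 + 4*(2*4)))² = (11 + (-8 + 4*8))² = (11 + (-8 + 32))² = (11 + 24)² = 35² = 1225)
√(t + p) = √(-143 + 1225) = √1082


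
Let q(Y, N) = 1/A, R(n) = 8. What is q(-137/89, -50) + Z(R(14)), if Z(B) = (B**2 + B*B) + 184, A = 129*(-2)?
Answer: 80495/258 ≈ 312.00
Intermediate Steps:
A = -258
q(Y, N) = -1/258 (q(Y, N) = 1/(-258) = -1/258)
Z(B) = 184 + 2*B**2 (Z(B) = (B**2 + B**2) + 184 = 2*B**2 + 184 = 184 + 2*B**2)
q(-137/89, -50) + Z(R(14)) = -1/258 + (184 + 2*8**2) = -1/258 + (184 + 2*64) = -1/258 + (184 + 128) = -1/258 + 312 = 80495/258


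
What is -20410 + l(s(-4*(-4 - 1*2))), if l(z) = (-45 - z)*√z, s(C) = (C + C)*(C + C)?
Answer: -133162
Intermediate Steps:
s(C) = 4*C² (s(C) = (2*C)*(2*C) = 4*C²)
l(z) = √z*(-45 - z)
-20410 + l(s(-4*(-4 - 1*2))) = -20410 + √(4*(-4*(-4 - 1*2))²)*(-45 - 4*(-4*(-4 - 1*2))²) = -20410 + √(4*(-4*(-4 - 2))²)*(-45 - 4*(-4*(-4 - 2))²) = -20410 + √(4*(-4*(-6))²)*(-45 - 4*(-4*(-6))²) = -20410 + √(4*24²)*(-45 - 4*24²) = -20410 + √(4*576)*(-45 - 4*576) = -20410 + √2304*(-45 - 1*2304) = -20410 + 48*(-45 - 2304) = -20410 + 48*(-2349) = -20410 - 112752 = -133162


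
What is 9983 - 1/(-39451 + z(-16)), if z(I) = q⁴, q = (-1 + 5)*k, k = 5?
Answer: 1203440666/120549 ≈ 9983.0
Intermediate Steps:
q = 20 (q = (-1 + 5)*5 = 4*5 = 20)
z(I) = 160000 (z(I) = 20⁴ = 160000)
9983 - 1/(-39451 + z(-16)) = 9983 - 1/(-39451 + 160000) = 9983 - 1/120549 = 1203440666/120549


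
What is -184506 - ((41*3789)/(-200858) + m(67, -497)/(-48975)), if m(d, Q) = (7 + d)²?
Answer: -1814980605482617/9837020550 ≈ -1.8451e+5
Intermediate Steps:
-184506 - ((41*3789)/(-200858) + m(67, -497)/(-48975)) = -184506 - ((41*3789)/(-200858) + (7 + 67)²/(-48975)) = -184506 - (155349*(-1/200858) + 74²*(-1/48975)) = -184506 - (-155349/200858 + 5476*(-1/48975)) = -184506 - (-155349/200858 - 5476/48975) = -184506 - 1*(-8708115683/9837020550) = -184506 + 8708115683/9837020550 = -1814980605482617/9837020550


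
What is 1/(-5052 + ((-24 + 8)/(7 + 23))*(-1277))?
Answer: -15/65564 ≈ -0.00022878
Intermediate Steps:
1/(-5052 + ((-24 + 8)/(7 + 23))*(-1277)) = 1/(-5052 - 16/30*(-1277)) = 1/(-5052 - 16*1/30*(-1277)) = 1/(-5052 - 8/15*(-1277)) = 1/(-5052 + 10216/15) = 1/(-65564/15) = -15/65564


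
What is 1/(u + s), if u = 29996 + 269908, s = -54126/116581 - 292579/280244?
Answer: 32671125764/9798152023487513 ≈ 3.3344e-6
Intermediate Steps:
s = -49277639143/32671125764 (s = -54126*1/116581 - 292579*1/280244 = -54126/116581 - 292579/280244 = -49277639143/32671125764 ≈ -1.5083)
u = 299904
1/(u + s) = 1/(299904 - 49277639143/32671125764) = 1/(9798152023487513/32671125764) = 32671125764/9798152023487513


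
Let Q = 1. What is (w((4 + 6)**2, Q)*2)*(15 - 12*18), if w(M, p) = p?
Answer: -402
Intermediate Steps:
(w((4 + 6)**2, Q)*2)*(15 - 12*18) = (1*2)*(15 - 12*18) = 2*(15 - 216) = 2*(-201) = -402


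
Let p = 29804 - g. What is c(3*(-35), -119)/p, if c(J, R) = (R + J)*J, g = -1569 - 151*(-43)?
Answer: 294/311 ≈ 0.94534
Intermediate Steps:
g = 4924 (g = -1569 - 1*(-6493) = -1569 + 6493 = 4924)
c(J, R) = J*(J + R) (c(J, R) = (J + R)*J = J*(J + R))
p = 24880 (p = 29804 - 1*4924 = 29804 - 4924 = 24880)
c(3*(-35), -119)/p = ((3*(-35))*(3*(-35) - 119))/24880 = -105*(-105 - 119)*(1/24880) = -105*(-224)*(1/24880) = 23520*(1/24880) = 294/311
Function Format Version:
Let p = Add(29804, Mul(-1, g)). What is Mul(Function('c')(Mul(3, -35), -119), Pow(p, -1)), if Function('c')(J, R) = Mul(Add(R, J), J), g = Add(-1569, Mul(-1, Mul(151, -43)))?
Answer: Rational(294, 311) ≈ 0.94534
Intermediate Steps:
g = 4924 (g = Add(-1569, Mul(-1, -6493)) = Add(-1569, 6493) = 4924)
Function('c')(J, R) = Mul(J, Add(J, R)) (Function('c')(J, R) = Mul(Add(J, R), J) = Mul(J, Add(J, R)))
p = 24880 (p = Add(29804, Mul(-1, 4924)) = Add(29804, -4924) = 24880)
Mul(Function('c')(Mul(3, -35), -119), Pow(p, -1)) = Mul(Mul(Mul(3, -35), Add(Mul(3, -35), -119)), Pow(24880, -1)) = Mul(Mul(-105, Add(-105, -119)), Rational(1, 24880)) = Mul(Mul(-105, -224), Rational(1, 24880)) = Mul(23520, Rational(1, 24880)) = Rational(294, 311)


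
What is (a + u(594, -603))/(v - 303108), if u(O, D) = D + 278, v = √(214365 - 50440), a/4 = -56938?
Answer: 69131963316/91874295739 + 1140385*√6557/91874295739 ≈ 0.75347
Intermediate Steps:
a = -227752 (a = 4*(-56938) = -227752)
v = 5*√6557 (v = √163925 = 5*√6557 ≈ 404.88)
u(O, D) = 278 + D
(a + u(594, -603))/(v - 303108) = (-227752 + (278 - 603))/(5*√6557 - 303108) = (-227752 - 325)/(-303108 + 5*√6557) = -228077/(-303108 + 5*√6557)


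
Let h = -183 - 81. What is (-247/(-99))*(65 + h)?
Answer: -49153/99 ≈ -496.50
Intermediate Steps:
h = -264
(-247/(-99))*(65 + h) = (-247/(-99))*(65 - 264) = -247*(-1/99)*(-199) = (247/99)*(-199) = -49153/99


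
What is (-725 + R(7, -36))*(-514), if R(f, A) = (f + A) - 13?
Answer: 394238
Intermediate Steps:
R(f, A) = -13 + A + f (R(f, A) = (A + f) - 13 = -13 + A + f)
(-725 + R(7, -36))*(-514) = (-725 + (-13 - 36 + 7))*(-514) = (-725 - 42)*(-514) = -767*(-514) = 394238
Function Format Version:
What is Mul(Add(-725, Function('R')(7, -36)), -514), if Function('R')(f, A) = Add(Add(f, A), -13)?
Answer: 394238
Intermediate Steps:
Function('R')(f, A) = Add(-13, A, f) (Function('R')(f, A) = Add(Add(A, f), -13) = Add(-13, A, f))
Mul(Add(-725, Function('R')(7, -36)), -514) = Mul(Add(-725, Add(-13, -36, 7)), -514) = Mul(Add(-725, -42), -514) = Mul(-767, -514) = 394238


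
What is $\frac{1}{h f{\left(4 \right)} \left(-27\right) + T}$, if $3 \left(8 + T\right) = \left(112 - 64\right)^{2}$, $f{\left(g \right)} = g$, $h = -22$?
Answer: $\frac{1}{3136} \approx 0.00031888$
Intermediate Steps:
$T = 760$ ($T = -8 + \frac{\left(112 - 64\right)^{2}}{3} = -8 + \frac{48^{2}}{3} = -8 + \frac{1}{3} \cdot 2304 = -8 + 768 = 760$)
$\frac{1}{h f{\left(4 \right)} \left(-27\right) + T} = \frac{1}{\left(-22\right) 4 \left(-27\right) + 760} = \frac{1}{\left(-88\right) \left(-27\right) + 760} = \frac{1}{2376 + 760} = \frac{1}{3136}$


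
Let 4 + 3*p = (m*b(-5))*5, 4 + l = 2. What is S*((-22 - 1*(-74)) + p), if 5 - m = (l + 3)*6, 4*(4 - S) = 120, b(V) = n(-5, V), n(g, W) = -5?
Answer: -1534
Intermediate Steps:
l = -2 (l = -4 + 2 = -2)
b(V) = -5
S = -26 (S = 4 - ¼*120 = 4 - 30 = -26)
m = -1 (m = 5 - (-2 + 3)*6 = 5 - 6 = -1)
p = 7 (p = -4/3 + (-1*(-5)*5)/3 = -4/3 + (5*5)/3 = -4/3 + (⅓)*25 = -4/3 + 25/3 = 7)
S*((-22 - 1*(-74)) + p) = -26*((-22 - 1*(-74)) + 7) = -26*((-22 + 74) + 7) = -26*(52 + 7) = -26*59 = -1534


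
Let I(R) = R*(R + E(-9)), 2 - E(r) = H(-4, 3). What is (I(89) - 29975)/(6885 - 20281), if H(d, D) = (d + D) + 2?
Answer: 21965/13396 ≈ 1.6397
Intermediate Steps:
H(d, D) = 2 + D + d (H(d, D) = (D + d) + 2 = 2 + D + d)
E(r) = 1 (E(r) = 2 - (2 + 3 - 4) = 2 - 1*1 = 2 - 1 = 1)
I(R) = R*(1 + R) (I(R) = R*(R + 1) = R*(1 + R))
(I(89) - 29975)/(6885 - 20281) = (89*(1 + 89) - 29975)/(6885 - 20281) = (89*90 - 29975)/(-13396) = (8010 - 29975)*(-1/13396) = -21965*(-1/13396) = 21965/13396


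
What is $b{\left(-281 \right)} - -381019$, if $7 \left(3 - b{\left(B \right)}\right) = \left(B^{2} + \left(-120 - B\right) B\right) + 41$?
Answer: $376199$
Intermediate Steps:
$b{\left(B \right)} = - \frac{20}{7} - \frac{B^{2}}{7} - \frac{B \left(-120 - B\right)}{7}$ ($b{\left(B \right)} = 3 - \frac{\left(B^{2} + \left(-120 - B\right) B\right) + 41}{7} = 3 - \frac{\left(B^{2} + B \left(-120 - B\right)\right) + 41}{7} = 3 - \frac{41 + B^{2} + B \left(-120 - B\right)}{7} = 3 - \left(\frac{41}{7} + \frac{B^{2}}{7} + \frac{B \left(-120 - B\right)}{7}\right) = - \frac{20}{7} - \frac{B^{2}}{7} - \frac{B \left(-120 - B\right)}{7}$)
$b{\left(-281 \right)} - -381019 = \left(- \frac{20}{7} + \frac{120}{7} \left(-281\right)\right) - -381019 = \left(- \frac{20}{7} - \frac{33720}{7}\right) + 381019 = -4820 + 381019 = 376199$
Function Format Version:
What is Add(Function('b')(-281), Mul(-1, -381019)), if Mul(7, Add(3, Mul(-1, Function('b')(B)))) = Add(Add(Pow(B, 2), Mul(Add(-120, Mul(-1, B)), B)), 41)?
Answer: 376199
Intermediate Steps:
Function('b')(B) = Add(Rational(-20, 7), Mul(Rational(-1, 7), Pow(B, 2)), Mul(Rational(-1, 7), B, Add(-120, Mul(-1, B)))) (Function('b')(B) = Add(3, Mul(Rational(-1, 7), Add(Add(Pow(B, 2), Mul(Add(-120, Mul(-1, B)), B)), 41))) = Add(3, Mul(Rational(-1, 7), Add(Add(Pow(B, 2), Mul(B, Add(-120, Mul(-1, B)))), 41))) = Add(3, Mul(Rational(-1, 7), Add(41, Pow(B, 2), Mul(B, Add(-120, Mul(-1, B)))))) = Add(3, Add(Rational(-41, 7), Mul(Rational(-1, 7), Pow(B, 2)), Mul(Rational(-1, 7), B, Add(-120, Mul(-1, B))))) = Add(Rational(-20, 7), Mul(Rational(-1, 7), Pow(B, 2)), Mul(Rational(-1, 7), B, Add(-120, Mul(-1, B)))))
Add(Function('b')(-281), Mul(-1, -381019)) = Add(Add(Rational(-20, 7), Mul(Rational(120, 7), -281)), Mul(-1, -381019)) = Add(Add(Rational(-20, 7), Rational(-33720, 7)), 381019) = Add(-4820, 381019) = 376199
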